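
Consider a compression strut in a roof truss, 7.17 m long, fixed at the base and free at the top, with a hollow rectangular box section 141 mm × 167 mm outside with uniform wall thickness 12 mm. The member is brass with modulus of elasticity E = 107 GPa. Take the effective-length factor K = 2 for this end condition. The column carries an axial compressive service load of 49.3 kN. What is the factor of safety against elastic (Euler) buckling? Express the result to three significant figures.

n ≈ 2.08

Inner dimensions: h_i = 167 − 2×12 = 143.0 mm, b_i = 141 − 2×12 = 117.0 mm
Weak-axis I_min = (h_o·b_o³ − h_i·b_i³)/12 with b_o = 141, b_i = 117.0 mm (shorter outer/inner sides).
I_min = (167×141³ − 143.0×117.0³)/12 = 1.993×10^7 mm⁴
I = 1.993×10^7 mm⁴ = 1.993×10^-5 m⁴
Effective length L_e = K·L = 2 × 7.17 = 14.34 m
P_cr = π²EI / L_e² = π² × 107×10⁹ × 1.993×10^-5 / 14.34² = 1.023×10^5 N
Factor of safety n = P_cr / P = 102.33 / 49.3 = 2.08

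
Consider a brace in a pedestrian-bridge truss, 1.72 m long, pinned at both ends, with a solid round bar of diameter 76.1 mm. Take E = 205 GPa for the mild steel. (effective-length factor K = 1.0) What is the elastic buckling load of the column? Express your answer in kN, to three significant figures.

I = πd⁴/64 = π×76.1⁴/64 = 1.646×10^6 mm⁴
I = 1.646×10^6 mm⁴ = 1.646×10^-6 m⁴
Effective length L_e = K·L = 1 × 1.72 = 1.720 m
P_cr = π²EI / L_e² = π² × 205×10⁹ × 1.646×10^-6 / 1.720² = 1.126×10^6 N

P_cr ≈ 1130 kN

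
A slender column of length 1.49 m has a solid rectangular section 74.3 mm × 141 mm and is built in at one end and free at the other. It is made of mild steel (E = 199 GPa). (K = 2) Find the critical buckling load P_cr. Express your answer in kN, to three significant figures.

P_cr ≈ 1070 kN

Buckling occurs about the weak axis: I_min = h·b³/12 with b = 74.3 mm (the shorter side).
I_min = 141×74.3³/12 = 4.820×10^6 mm⁴
I = 4.820×10^6 mm⁴ = 4.820×10^-6 m⁴
Effective length L_e = K·L = 2 × 1.49 = 2.980 m
P_cr = π²EI / L_e² = π² × 199×10⁹ × 4.820×10^-6 / 2.980² = 1.066×10^6 N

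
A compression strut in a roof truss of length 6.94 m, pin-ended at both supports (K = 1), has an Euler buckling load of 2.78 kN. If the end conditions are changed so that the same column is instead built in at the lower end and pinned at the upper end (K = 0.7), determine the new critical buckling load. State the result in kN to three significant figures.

P_cr ∝ 1/K², so P_cr,new = P_cr,old × (K_old/K_new)² = 2.78 × (1/0.7)²
= 2.78 × 2.041 = 5.67 kN

P_cr ≈ 5.67 kN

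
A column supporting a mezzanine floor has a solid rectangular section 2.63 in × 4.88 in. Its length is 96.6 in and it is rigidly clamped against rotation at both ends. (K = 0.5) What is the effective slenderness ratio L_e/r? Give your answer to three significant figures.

λ ≈ 63.6

Buckling occurs about the weak axis: I_min = h·b³/12 with b = 2.63 in (the shorter side).
I_min = 4.88×2.63³/12 = 7.398 in⁴
A = 12.83 in²;  r_min = √(I/A) = √(7.398/12.83) = 0.7592 in
L_e = K·L = 0.5 × 96.6 = 48.30 in
λ = L_e / r_min = 48.300 / 0.7592 = 63.6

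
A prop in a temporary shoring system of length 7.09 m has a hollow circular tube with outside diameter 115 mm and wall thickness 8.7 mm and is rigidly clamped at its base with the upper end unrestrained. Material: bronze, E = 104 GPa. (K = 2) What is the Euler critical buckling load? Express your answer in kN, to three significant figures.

Inner diameter d_i = 115 − 2×8.7 = 97.60 mm
I = π(d_o⁴ − d_i⁴)/64 = π(115⁴ − 97.60⁴)/64 = 4.131×10^6 mm⁴
I = 4.131×10^6 mm⁴ = 4.131×10^-6 m⁴
Effective length L_e = K·L = 2 × 7.09 = 14.18 m
P_cr = π²EI / L_e² = π² × 104×10⁹ × 4.131×10^-6 / 14.18² = 2.109×10^4 N

P_cr ≈ 21.1 kN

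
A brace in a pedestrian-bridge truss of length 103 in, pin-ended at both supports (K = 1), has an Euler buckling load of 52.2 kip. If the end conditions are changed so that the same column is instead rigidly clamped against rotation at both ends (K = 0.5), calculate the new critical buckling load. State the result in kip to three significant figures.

P_cr ≈ 209 kip

P_cr ∝ 1/K², so P_cr,new = P_cr,old × (K_old/K_new)² = 52.2 × (1/0.5)²
= 52.2 × 4.000 = 209 kip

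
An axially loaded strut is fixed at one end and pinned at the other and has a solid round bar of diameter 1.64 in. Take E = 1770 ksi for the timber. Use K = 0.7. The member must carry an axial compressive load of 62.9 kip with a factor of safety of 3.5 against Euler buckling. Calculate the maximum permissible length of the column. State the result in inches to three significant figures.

L_max ≈ 7.58 in

I = πd⁴/64 = π×1.64⁴/64 = 0.3551 in⁴
Required critical load P_cr = n·P = 3.5 × 62.9 = 220.2 kip = 2.201×10^5 lb
From P_cr = π²EI/(K·L)²:  L = (1/K)·√(π²EI/P_cr) = (1/0.7)·√(π²×1.77×10^6×0.3551/2.201×10^5)
L = 7.58 in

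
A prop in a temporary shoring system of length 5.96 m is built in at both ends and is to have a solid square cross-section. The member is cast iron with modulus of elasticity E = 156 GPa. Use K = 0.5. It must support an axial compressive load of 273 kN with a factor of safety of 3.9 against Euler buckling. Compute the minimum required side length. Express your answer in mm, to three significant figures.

a ≈ 92.7 mm

Required P_cr = n·P = 3.9 × 273 = 1065 kN
L_e = K·L = 0.5 × 5.96 = 2.980 m
Required I = P_cr·L_e²/(π²E) = 1.065×10^6 × 2.980² / (π² × 1.56×10^11) = 6.141×10^-6 m⁴
I_req = 6.141×10^6 mm⁴
Solid square: I = a⁴/12  ⇒  a = (12I)^(1/4) = (12×6.141×10^6)^(1/4) = 92.7 mm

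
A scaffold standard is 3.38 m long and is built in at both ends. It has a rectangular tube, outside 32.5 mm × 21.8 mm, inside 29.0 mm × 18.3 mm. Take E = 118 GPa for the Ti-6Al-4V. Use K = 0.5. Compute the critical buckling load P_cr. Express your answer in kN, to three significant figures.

Weak-axis I_min = (h_o·b_o³ − h_i·b_i³)/12 with b_o = 21.8, b_i = 18.30 mm (shorter outer/inner sides).
I_min = (32.5×21.8³ − 29.00×18.30³)/12 = 1.325×10^4 mm⁴
I = 1.325×10^4 mm⁴ = 1.325×10^-8 m⁴
Effective length L_e = K·L = 0.5 × 3.38 = 1.690 m
P_cr = π²EI / L_e² = π² × 118×10⁹ × 1.325×10^-8 / 1.690² = 5.402×10^3 N

P_cr ≈ 5.40 kN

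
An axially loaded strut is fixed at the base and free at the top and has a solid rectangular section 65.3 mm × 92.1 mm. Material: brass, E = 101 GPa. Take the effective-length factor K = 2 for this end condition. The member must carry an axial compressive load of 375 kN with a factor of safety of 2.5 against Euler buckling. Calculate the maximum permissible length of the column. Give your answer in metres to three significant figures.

Buckling occurs about the weak axis: I_min = h·b³/12 with b = 65.3 mm (the shorter side).
I_min = 92.1×65.3³/12 = 2.137×10^6 mm⁴
I = 2.137×10^-6 m⁴
Required critical load P_cr = n·P = 2.5 × 375 = 937.5 kN = 9.375×10^5 N
From P_cr = π²EI/(K·L)²:  L = (1/K)·√(π²EI/P_cr) = (1/2)·√(π²×1.01×10^11×2.137×10^-6/9.375×10^5)
L = 0.754 m

L_max ≈ 0.754 m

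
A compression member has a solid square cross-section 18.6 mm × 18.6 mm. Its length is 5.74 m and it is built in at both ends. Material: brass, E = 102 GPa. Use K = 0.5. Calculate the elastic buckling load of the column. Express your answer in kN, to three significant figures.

P_cr ≈ 1.22 kN

I = a⁴/12 = 18.6⁴/12 = 9.974×10^3 mm⁴
I = 9.974×10^3 mm⁴ = 9.974×10^-9 m⁴
Effective length L_e = K·L = 0.5 × 5.74 = 2.870 m
P_cr = π²EI / L_e² = π² × 102×10⁹ × 9.974×10^-9 / 2.870² = 1.219×10^3 N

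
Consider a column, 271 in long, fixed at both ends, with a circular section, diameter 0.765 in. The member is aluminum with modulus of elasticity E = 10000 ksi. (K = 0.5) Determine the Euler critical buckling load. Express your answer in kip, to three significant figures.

I = πd⁴/64 = π×0.765⁴/64 = 1.681×10^-2 in⁴
Effective length L_e = K·L = 0.5 × 271 = 135.5 in
P_cr = π²EI / L_e² = π² × 10000×10³ × 1.681×10^-2 / 135.5² = 90.37 lb

P_cr ≈ 0.0904 kip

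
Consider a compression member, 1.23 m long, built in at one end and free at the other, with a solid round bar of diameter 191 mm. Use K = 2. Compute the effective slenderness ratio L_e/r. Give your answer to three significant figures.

λ ≈ 51.5

For a solid circle r = d/4 = 191/4 = 47.75 mm
L_e = K·L = 2 × 1.23 m = 2.460 m = 2460.0 mm
λ = L_e / r_min = 2460.0 / 47.75 = 51.5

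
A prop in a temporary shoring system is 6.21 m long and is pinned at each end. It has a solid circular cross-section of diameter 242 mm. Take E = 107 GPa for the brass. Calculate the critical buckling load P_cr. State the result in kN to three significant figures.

P_cr ≈ 4610 kN

I = πd⁴/64 = π×242⁴/64 = 1.684×10^8 mm⁴
I = 1.684×10^8 mm⁴ = 1.684×10^-4 m⁴
Effective length L_e = K·L = 1 × 6.21 = 6.210 m
P_cr = π²EI / L_e² = π² × 107×10⁹ × 1.684×10^-4 / 6.210² = 4.610×10^6 N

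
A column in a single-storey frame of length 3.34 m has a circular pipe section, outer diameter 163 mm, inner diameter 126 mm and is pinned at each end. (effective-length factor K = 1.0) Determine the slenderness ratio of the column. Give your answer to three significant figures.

λ ≈ 64.8

d_o = 163 mm, d_i = 126 mm
I = π(d_o⁴ − d_i⁴)/64 = π(163⁴ − 126.0⁴)/64 = 2.228×10^7 mm⁴
A = 8.398×10^3 mm²;  r_min = √(I/A) = √(2.228×10^7/8.398×10^3) = 51.51 mm
L_e = K·L = 1 × 3.34 m = 3.340 m = 3340.0 mm
λ = L_e / r_min = 3340.0 / 51.51 = 64.8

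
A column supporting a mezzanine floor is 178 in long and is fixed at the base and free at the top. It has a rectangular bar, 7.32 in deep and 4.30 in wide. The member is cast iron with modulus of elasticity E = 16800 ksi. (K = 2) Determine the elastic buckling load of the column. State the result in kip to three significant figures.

P_cr ≈ 63.5 kip

Buckling occurs about the weak axis: I_min = h·b³/12 with b = 4.30 in (the shorter side).
I_min = 7.32×4.30³/12 = 48.50 in⁴
Effective length L_e = K·L = 2 × 178 = 356.0 in
P_cr = π²EI / L_e² = π² × 16800×10³ × 48.50 / 356.0² = 6.345×10^4 lb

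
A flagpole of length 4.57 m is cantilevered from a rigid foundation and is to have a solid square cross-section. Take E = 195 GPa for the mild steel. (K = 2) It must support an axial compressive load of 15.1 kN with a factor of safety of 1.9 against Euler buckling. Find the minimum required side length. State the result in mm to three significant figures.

a ≈ 62.2 mm

Required P_cr = n·P = 1.9 × 15.1 = 28.69 kN
L_e = K·L = 2 × 4.57 = 9.140 m
Required I = P_cr·L_e²/(π²E) = 2.869×10^4 × 9.140² / (π² × 1.95×10^11) = 1.245×10^-6 m⁴
I_req = 1.245×10^6 mm⁴
Solid square: I = a⁴/12  ⇒  a = (12I)^(1/4) = (12×1.245×10^6)^(1/4) = 62.2 mm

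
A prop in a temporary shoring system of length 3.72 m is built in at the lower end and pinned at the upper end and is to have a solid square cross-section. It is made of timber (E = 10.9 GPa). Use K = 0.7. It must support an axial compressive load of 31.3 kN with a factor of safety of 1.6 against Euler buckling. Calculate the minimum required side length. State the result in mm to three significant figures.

Required P_cr = n·P = 1.6 × 31.3 = 50.08 kN
L_e = K·L = 0.7 × 3.72 = 2.604 m
Required I = P_cr·L_e²/(π²E) = 5.008×10^4 × 2.604² / (π² × 1.09×10^10) = 3.157×10^-6 m⁴
I_req = 3.157×10^6 mm⁴
Solid square: I = a⁴/12  ⇒  a = (12I)^(1/4) = (12×3.157×10^6)^(1/4) = 78.5 mm

a ≈ 78.5 mm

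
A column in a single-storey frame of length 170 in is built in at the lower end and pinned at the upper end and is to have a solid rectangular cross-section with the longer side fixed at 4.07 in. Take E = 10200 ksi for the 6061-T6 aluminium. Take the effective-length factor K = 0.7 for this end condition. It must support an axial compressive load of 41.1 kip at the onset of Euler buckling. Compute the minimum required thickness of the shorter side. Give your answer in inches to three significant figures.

L_e = K·L = 0.7 × 170 = 119.0 in
Required I = P_cr·L_e²/(π²E) = 4.110×10^4 × 119.0² / (π² × 1.02×10^7) = 5.781 in⁴
Rectangle, weak axis: I_min = h·b³/12 with h = 4.07 in fixed  ⇒  b = (12I/h)^(1/3) = 2.57 in

b ≈ 2.57 in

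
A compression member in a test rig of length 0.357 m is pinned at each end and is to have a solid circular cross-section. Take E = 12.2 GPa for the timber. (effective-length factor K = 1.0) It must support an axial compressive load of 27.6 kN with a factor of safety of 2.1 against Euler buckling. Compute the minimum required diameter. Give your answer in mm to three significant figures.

d ≈ 33.4 mm

Required P_cr = n·P = 2.1 × 27.6 = 57.96 kN
L_e = K·L = 1 × 0.357 = 0.3570 m
Required I = P_cr·L_e²/(π²E) = 5.796×10^4 × 0.3570² / (π² × 1.22×10^10) = 6.135×10^-8 m⁴
I_req = 6.135×10^4 mm⁴
Solid circle: I = πd⁴/64  ⇒  d = (64I/π)^(1/4) = (64×6.135×10^4/π)^(1/4) = 33.4 mm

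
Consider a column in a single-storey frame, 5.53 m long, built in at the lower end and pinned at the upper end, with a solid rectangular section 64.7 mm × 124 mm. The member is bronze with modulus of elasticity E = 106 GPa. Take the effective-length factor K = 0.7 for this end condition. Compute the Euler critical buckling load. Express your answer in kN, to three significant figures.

Buckling occurs about the weak axis: I_min = h·b³/12 with b = 64.7 mm (the shorter side).
I_min = 124×64.7³/12 = 2.799×10^6 mm⁴
I = 2.799×10^6 mm⁴ = 2.799×10^-6 m⁴
Effective length L_e = K·L = 0.7 × 5.53 = 3.871 m
P_cr = π²EI / L_e² = π² × 106×10⁹ × 2.799×10^-6 / 3.871² = 1.954×10^5 N

P_cr ≈ 195 kN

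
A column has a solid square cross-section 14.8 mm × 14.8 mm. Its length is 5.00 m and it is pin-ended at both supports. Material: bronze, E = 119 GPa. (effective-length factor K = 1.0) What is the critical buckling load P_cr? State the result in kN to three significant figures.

P_cr ≈ 0.188 kN

I = a⁴/12 = 14.8⁴/12 = 3.998×10^3 mm⁴
I = 3.998×10^3 mm⁴ = 3.998×10^-9 m⁴
Effective length L_e = K·L = 1 × 5.00 = 5.000 m
P_cr = π²EI / L_e² = π² × 119×10⁹ × 3.998×10^-9 / 5.000² = 187.8 N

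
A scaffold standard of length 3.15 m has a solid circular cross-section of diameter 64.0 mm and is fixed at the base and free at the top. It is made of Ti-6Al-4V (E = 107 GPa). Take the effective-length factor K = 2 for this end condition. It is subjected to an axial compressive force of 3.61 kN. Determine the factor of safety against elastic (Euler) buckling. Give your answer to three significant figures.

I = πd⁴/64 = π×64.0⁴/64 = 8.235×10^5 mm⁴
I = 8.235×10^5 mm⁴ = 8.235×10^-7 m⁴
Effective length L_e = K·L = 2 × 3.15 = 6.300 m
P_cr = π²EI / L_e² = π² × 107×10⁹ × 8.235×10^-7 / 6.300² = 2.191×10^4 N
Factor of safety n = P_cr / P = 21.913 / 3.61 = 6.07

n ≈ 6.07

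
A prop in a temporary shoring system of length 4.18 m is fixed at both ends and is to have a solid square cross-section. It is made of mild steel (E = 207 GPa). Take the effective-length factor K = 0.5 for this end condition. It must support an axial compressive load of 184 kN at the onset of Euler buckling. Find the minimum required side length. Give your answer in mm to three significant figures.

a ≈ 46.6 mm

L_e = K·L = 0.5 × 4.18 = 2.090 m
Required I = P_cr·L_e²/(π²E) = 1.840×10^5 × 2.090² / (π² × 2.07×10^11) = 3.934×10^-7 m⁴
I_req = 3.934×10^5 mm⁴
Solid square: I = a⁴/12  ⇒  a = (12I)^(1/4) = (12×3.934×10^5)^(1/4) = 46.6 mm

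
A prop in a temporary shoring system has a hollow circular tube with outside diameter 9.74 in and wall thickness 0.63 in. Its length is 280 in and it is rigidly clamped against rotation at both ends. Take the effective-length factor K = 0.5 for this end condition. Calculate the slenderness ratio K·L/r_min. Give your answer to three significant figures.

Inner diameter d_i = 9.74 − 2×0.63 = 8.480 in
I = π(d_o⁴ − d_i⁴)/64 = π(9.74⁴ − 8.480⁴)/64 = 187.9 in⁴
A = 18.03 in²;  r_min = √(I/A) = √(187.9/18.03) = 3.229 in
L_e = K·L = 0.5 × 280 = 140.0 in
λ = L_e / r_min = 140.00 / 3.229 = 43.4

λ ≈ 43.4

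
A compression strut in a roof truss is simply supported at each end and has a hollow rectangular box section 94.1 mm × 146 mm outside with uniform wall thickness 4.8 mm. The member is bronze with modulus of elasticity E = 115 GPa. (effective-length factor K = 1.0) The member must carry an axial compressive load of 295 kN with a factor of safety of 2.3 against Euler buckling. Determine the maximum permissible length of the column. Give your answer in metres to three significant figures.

Inner dimensions: h_i = 146 − 2×4.8 = 136.4 mm, b_i = 94.1 − 2×4.8 = 84.50 mm
Weak-axis I_min = (h_o·b_o³ − h_i·b_i³)/12 with b_o = 94.1, b_i = 84.50 mm (shorter outer/inner sides).
I_min = (146×94.1³ − 136.4×84.50³)/12 = 3.280×10^6 mm⁴
I = 3.280×10^-6 m⁴
Required critical load P_cr = n·P = 2.3 × 295 = 678.5 kN = 6.785×10^5 N
From P_cr = π²EI/(K·L)²:  L = (1/K)·√(π²EI/P_cr) = (1/1)·√(π²×1.15×10^11×3.280×10^-6/6.785×10^5)
L = 2.34 m

L_max ≈ 2.34 m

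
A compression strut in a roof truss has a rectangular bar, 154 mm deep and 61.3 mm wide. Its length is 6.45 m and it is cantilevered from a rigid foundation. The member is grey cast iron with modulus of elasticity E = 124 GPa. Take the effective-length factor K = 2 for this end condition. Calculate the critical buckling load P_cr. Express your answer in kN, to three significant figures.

P_cr ≈ 21.7 kN

Buckling occurs about the weak axis: I_min = h·b³/12 with b = 61.3 mm (the shorter side).
I_min = 154×61.3³/12 = 2.956×10^6 mm⁴
I = 2.956×10^6 mm⁴ = 2.956×10^-6 m⁴
Effective length L_e = K·L = 2 × 6.45 = 12.90 m
P_cr = π²EI / L_e² = π² × 124×10⁹ × 2.956×10^-6 / 12.90² = 2.174×10^4 N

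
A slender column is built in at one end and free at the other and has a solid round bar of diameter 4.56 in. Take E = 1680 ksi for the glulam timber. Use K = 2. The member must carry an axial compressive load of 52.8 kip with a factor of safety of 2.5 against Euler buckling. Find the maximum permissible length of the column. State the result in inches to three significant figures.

I = πd⁴/64 = π×4.56⁴/64 = 21.22 in⁴
Required critical load P_cr = n·P = 2.5 × 52.8 = 132.0 kip = 1.320×10^5 lb
From P_cr = π²EI/(K·L)²:  L = (1/K)·√(π²EI/P_cr) = (1/2)·√(π²×1.68×10^6×21.22/1.320×10^5)
L = 25.8 in

L_max ≈ 25.8 in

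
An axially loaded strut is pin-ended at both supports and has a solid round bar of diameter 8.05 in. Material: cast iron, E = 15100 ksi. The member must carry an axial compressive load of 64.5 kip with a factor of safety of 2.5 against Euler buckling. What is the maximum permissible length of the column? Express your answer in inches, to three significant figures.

L_max ≈ 436 in

I = πd⁴/64 = π×8.05⁴/64 = 206.1 in⁴
Required critical load P_cr = n·P = 2.5 × 64.5 = 161.2 kip = 1.613×10^5 lb
From P_cr = π²EI/(K·L)²:  L = (1/K)·√(π²EI/P_cr) = (1/1)·√(π²×1.51×10^7×206.1/1.613×10^5)
L = 436 in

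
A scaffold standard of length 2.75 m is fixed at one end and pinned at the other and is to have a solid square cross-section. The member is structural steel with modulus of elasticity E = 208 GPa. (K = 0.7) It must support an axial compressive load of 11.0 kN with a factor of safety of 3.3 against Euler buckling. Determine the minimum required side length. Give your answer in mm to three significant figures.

a ≈ 29.8 mm

Required P_cr = n·P = 3.3 × 11.0 = 36.30 kN
L_e = K·L = 0.7 × 2.75 = 1.925 m
Required I = P_cr·L_e²/(π²E) = 3.630×10^4 × 1.925² / (π² × 2.08×10^11) = 6.552×10^-8 m⁴
I_req = 6.552×10^4 mm⁴
Solid square: I = a⁴/12  ⇒  a = (12I)^(1/4) = (12×6.552×10^4)^(1/4) = 29.8 mm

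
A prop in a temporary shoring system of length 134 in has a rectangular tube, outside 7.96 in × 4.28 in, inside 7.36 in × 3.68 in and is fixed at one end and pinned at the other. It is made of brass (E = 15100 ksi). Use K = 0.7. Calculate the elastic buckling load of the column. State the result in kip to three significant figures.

Weak-axis I_min = (h_o·b_o³ − h_i·b_i³)/12 with b_o = 4.28, b_i = 3.680 in (shorter outer/inner sides).
I_min = (7.96×4.28³ − 7.360×3.680³)/12 = 21.44 in⁴
Effective length L_e = K·L = 0.7 × 134 = 93.80 in
P_cr = π²EI / L_e² = π² × 15100×10³ × 21.44 / 93.80² = 3.632×10^5 lb

P_cr ≈ 363 kip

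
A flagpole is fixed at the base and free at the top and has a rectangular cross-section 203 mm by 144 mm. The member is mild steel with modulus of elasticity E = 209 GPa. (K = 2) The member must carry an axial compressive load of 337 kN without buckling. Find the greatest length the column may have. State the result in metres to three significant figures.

L_max ≈ 8.79 m

Buckling occurs about the weak axis: I_min = h·b³/12 with b = 144 mm (the shorter side).
I_min = 203×144³/12 = 5.051×10^7 mm⁴
I = 5.051×10^-5 m⁴
At the buckling limit P_cr = P = 3.370×10^5 N
From P_cr = π²EI/(K·L)²:  L = (1/K)·√(π²EI/P_cr) = (1/2)·√(π²×2.09×10^11×5.051×10^-5/3.370×10^5)
L = 8.79 m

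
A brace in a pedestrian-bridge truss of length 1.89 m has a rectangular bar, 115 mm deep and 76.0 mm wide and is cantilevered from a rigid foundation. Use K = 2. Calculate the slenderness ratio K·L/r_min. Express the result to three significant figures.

λ ≈ 172

Buckling occurs about the weak axis: I_min = h·b³/12 with b = 76.0 mm (the shorter side).
I_min = 115×76.0³/12 = 4.207×10^6 mm⁴
A = 8.740×10^3 mm²;  r_min = √(I/A) = √(4.207×10^6/8.740×10^3) = 21.94 mm
L_e = K·L = 2 × 1.89 m = 3.780 m = 3780.0 mm
λ = L_e / r_min = 3780.0 / 21.94 = 172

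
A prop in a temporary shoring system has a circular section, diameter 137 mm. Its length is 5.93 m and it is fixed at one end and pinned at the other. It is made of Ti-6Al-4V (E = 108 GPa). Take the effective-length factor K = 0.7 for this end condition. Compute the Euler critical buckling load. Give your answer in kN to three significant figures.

I = πd⁴/64 = π×137⁴/64 = 1.729×10^7 mm⁴
I = 1.729×10^7 mm⁴ = 1.729×10^-5 m⁴
Effective length L_e = K·L = 0.7 × 5.93 = 4.151 m
P_cr = π²EI / L_e² = π² × 108×10⁹ × 1.729×10^-5 / 4.151² = 1.070×10^6 N

P_cr ≈ 1070 kN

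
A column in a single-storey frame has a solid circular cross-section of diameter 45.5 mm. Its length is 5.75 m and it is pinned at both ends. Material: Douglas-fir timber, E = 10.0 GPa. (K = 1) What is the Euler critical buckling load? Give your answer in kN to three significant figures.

I = πd⁴/64 = π×45.5⁴/64 = 2.104×10^5 mm⁴
I = 2.104×10^5 mm⁴ = 2.104×10^-7 m⁴
Effective length L_e = K·L = 1 × 5.75 = 5.750 m
P_cr = π²EI / L_e² = π² × 10.0×10⁹ × 2.104×10^-7 / 5.750² = 628.0 N

P_cr ≈ 0.628 kN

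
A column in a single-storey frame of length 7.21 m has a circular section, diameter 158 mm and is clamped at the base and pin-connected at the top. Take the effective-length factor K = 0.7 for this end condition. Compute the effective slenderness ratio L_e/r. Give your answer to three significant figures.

I = πd⁴/64 = π×158⁴/64 = 3.059×10^7 mm⁴
A = 1.961×10^4 mm²;  r_min = √(I/A) = √(3.059×10^7/1.961×10^4) = 39.50 mm
L_e = K·L = 0.7 × 7.21 m = 5.047 m = 5047.0 mm
λ = L_e / r_min = 5047.0 / 39.50 = 128

λ ≈ 128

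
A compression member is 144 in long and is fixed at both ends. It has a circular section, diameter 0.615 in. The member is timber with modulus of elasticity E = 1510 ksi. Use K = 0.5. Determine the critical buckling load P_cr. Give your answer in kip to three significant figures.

I = πd⁴/64 = π×0.615⁴/64 = 7.022×10^-3 in⁴
Effective length L_e = K·L = 0.5 × 144 = 72.00 in
P_cr = π²EI / L_e² = π² × 1510×10³ × 7.022×10^-3 / 72.00² = 20.19 lb

P_cr ≈ 0.0202 kip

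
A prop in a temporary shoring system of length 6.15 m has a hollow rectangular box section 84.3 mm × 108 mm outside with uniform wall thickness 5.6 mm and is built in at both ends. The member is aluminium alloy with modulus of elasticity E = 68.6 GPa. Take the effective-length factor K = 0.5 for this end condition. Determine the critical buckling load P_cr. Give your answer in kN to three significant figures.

Inner dimensions: h_i = 108 − 2×5.6 = 96.80 mm, b_i = 84.3 − 2×5.6 = 73.10 mm
Weak-axis I_min = (h_o·b_o³ − h_i·b_i³)/12 with b_o = 84.3, b_i = 73.10 mm (shorter outer/inner sides).
I_min = (108×84.3³ − 96.80×73.10³)/12 = 2.241×10^6 mm⁴
I = 2.241×10^6 mm⁴ = 2.241×10^-6 m⁴
Effective length L_e = K·L = 0.5 × 6.15 = 3.075 m
P_cr = π²EI / L_e² = π² × 68.6×10⁹ × 2.241×10^-6 / 3.075² = 1.604×10^5 N

P_cr ≈ 160 kN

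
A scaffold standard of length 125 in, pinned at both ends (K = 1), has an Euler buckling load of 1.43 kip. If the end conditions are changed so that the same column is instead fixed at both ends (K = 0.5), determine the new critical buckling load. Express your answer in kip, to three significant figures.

P_cr ∝ 1/K², so P_cr,new = P_cr,old × (K_old/K_new)² = 1.43 × (1/0.5)²
= 1.43 × 4.000 = 5.72 kip

P_cr ≈ 5.72 kip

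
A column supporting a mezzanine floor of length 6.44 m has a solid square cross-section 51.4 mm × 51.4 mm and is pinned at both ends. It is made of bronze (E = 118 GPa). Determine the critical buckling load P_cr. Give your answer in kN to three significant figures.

P_cr ≈ 16.3 kN

I = a⁴/12 = 51.4⁴/12 = 5.817×10^5 mm⁴
I = 5.817×10^5 mm⁴ = 5.817×10^-7 m⁴
Effective length L_e = K·L = 1 × 6.44 = 6.440 m
P_cr = π²EI / L_e² = π² × 118×10⁹ × 5.817×10^-7 / 6.440² = 1.633×10^4 N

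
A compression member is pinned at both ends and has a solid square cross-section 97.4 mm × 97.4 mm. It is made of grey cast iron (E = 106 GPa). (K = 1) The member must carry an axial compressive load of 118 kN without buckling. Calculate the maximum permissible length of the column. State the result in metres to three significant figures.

L_max ≈ 8.15 m

I = a⁴/12 = 97.4⁴/12 = 7.500×10^6 mm⁴
I = 7.500×10^-6 m⁴
At the buckling limit P_cr = P = 1.180×10^5 N
From P_cr = π²EI/(K·L)²:  L = (1/K)·√(π²EI/P_cr) = (1/1)·√(π²×1.06×10^11×7.500×10^-6/1.180×10^5)
L = 8.15 m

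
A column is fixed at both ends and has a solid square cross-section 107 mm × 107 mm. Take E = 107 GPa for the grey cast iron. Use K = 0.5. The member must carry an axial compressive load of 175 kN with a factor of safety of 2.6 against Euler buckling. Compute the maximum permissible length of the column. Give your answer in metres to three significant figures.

I = a⁴/12 = 107⁴/12 = 1.092×10^7 mm⁴
I = 1.092×10^-5 m⁴
Required critical load P_cr = n·P = 2.6 × 175 = 455.0 kN = 4.550×10^5 N
From P_cr = π²EI/(K·L)²:  L = (1/K)·√(π²EI/P_cr) = (1/0.5)·√(π²×1.07×10^11×1.092×10^-5/4.550×10^5)
L = 10.1 m

L_max ≈ 10.1 m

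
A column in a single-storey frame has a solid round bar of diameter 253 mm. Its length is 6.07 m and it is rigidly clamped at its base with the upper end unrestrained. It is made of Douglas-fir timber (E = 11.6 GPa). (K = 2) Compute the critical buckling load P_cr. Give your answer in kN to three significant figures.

I = πd⁴/64 = π×253⁴/64 = 2.011×10^8 mm⁴
I = 2.011×10^8 mm⁴ = 2.011×10^-4 m⁴
Effective length L_e = K·L = 2 × 6.07 = 12.14 m
P_cr = π²EI / L_e² = π² × 11.6×10⁹ × 2.011×10^-4 / 12.14² = 1.562×10^5 N

P_cr ≈ 156 kN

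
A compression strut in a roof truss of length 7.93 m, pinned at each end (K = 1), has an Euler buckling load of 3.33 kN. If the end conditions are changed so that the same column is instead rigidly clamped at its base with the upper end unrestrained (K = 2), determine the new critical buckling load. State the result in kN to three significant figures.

P_cr ∝ 1/K², so P_cr,new = P_cr,old × (K_old/K_new)² = 3.33 × (1/2)²
= 3.33 × 0.2500 = 0.832 kN

P_cr ≈ 0.832 kN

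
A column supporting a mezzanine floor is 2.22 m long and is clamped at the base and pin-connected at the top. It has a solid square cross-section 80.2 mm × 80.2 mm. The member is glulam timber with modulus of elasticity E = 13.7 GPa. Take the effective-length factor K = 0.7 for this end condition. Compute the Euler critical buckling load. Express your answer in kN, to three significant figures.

P_cr ≈ 193 kN

I = a⁴/12 = 80.2⁴/12 = 3.448×10^6 mm⁴
I = 3.448×10^6 mm⁴ = 3.448×10^-6 m⁴
Effective length L_e = K·L = 0.7 × 2.22 = 1.554 m
P_cr = π²EI / L_e² = π² × 13.7×10⁹ × 3.448×10^-6 / 1.554² = 1.930×10^5 N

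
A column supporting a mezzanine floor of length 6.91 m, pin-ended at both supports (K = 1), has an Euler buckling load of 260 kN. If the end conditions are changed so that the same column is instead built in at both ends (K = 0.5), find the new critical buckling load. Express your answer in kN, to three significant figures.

P_cr ∝ 1/K², so P_cr,new = P_cr,old × (K_old/K_new)² = 260 × (1/0.5)²
= 260 × 4.000 = 1040 kN

P_cr ≈ 1040 kN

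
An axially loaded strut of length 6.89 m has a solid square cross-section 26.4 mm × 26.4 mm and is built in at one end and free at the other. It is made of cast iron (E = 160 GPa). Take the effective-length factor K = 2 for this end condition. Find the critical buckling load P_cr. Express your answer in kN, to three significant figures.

P_cr ≈ 0.337 kN

I = a⁴/12 = 26.4⁴/12 = 4.048×10^4 mm⁴
I = 4.048×10^4 mm⁴ = 4.048×10^-8 m⁴
Effective length L_e = K·L = 2 × 6.89 = 13.78 m
P_cr = π²EI / L_e² = π² × 160×10⁹ × 4.048×10^-8 / 13.78² = 336.6 N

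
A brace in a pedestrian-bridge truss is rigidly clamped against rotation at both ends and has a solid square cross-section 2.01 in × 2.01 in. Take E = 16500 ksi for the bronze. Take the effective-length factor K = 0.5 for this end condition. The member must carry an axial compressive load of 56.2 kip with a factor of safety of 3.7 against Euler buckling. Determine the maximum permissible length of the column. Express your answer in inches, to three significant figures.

I = a⁴/12 = 2.01⁴/12 = 1.360 in⁴
Required critical load P_cr = n·P = 3.7 × 56.2 = 207.9 kip = 2.079×10^5 lb
From P_cr = π²EI/(K·L)²:  L = (1/K)·√(π²EI/P_cr) = (1/0.5)·√(π²×1.65×10^7×1.360/2.079×10^5)
L = 65.3 in

L_max ≈ 65.3 in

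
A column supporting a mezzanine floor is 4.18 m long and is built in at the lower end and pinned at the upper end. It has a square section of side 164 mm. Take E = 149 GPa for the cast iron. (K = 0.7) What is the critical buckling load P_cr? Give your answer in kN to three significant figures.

P_cr ≈ 10400 kN

I = a⁴/12 = 164⁴/12 = 6.028×10^7 mm⁴
I = 6.028×10^7 mm⁴ = 6.028×10^-5 m⁴
Effective length L_e = K·L = 0.7 × 4.18 = 2.926 m
P_cr = π²EI / L_e² = π² × 149×10⁹ × 6.028×10^-5 / 2.926² = 1.035×10^7 N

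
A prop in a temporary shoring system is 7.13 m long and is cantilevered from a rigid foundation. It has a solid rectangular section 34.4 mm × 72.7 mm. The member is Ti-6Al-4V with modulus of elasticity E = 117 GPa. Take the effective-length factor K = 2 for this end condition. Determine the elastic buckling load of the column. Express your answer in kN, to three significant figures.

P_cr ≈ 1.40 kN

Buckling occurs about the weak axis: I_min = h·b³/12 with b = 34.4 mm (the shorter side).
I_min = 72.7×34.4³/12 = 2.466×10^5 mm⁴
I = 2.466×10^5 mm⁴ = 2.466×10^-7 m⁴
Effective length L_e = K·L = 2 × 7.13 = 14.26 m
P_cr = π²EI / L_e² = π² × 117×10⁹ × 2.466×10^-7 / 14.26² = 1.400×10^3 N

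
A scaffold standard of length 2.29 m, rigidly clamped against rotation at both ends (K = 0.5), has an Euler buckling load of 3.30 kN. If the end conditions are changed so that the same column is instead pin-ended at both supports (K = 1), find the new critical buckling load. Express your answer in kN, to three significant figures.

P_cr ≈ 0.825 kN

P_cr ∝ 1/K², so P_cr,new = P_cr,old × (K_old/K_new)² = 3.30 × (0.5/1)²
= 3.30 × 0.2500 = 0.825 kN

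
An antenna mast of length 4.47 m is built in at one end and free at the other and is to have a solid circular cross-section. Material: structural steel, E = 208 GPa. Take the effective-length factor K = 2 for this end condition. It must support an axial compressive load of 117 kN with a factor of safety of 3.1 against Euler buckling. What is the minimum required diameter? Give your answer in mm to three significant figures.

Required P_cr = n·P = 3.1 × 117 = 362.7 kN
L_e = K·L = 2 × 4.47 = 8.940 m
Required I = P_cr·L_e²/(π²E) = 3.627×10^5 × 8.940² / (π² × 2.08×10^11) = 1.412×10^-5 m⁴
I_req = 1.412×10^7 mm⁴
Solid circle: I = πd⁴/64  ⇒  d = (64I/π)^(1/4) = (64×1.412×10^7/π)^(1/4) = 130 mm

d ≈ 130 mm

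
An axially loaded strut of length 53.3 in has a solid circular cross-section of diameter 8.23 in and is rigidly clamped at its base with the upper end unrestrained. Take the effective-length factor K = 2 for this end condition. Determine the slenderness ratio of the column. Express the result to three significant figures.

λ ≈ 51.8

For a solid circle r = d/4 = 8.23/4 = 2.058 in
L_e = K·L = 2 × 53.3 = 106.6 in
λ = L_e / r_min = 106.60 / 2.058 = 51.8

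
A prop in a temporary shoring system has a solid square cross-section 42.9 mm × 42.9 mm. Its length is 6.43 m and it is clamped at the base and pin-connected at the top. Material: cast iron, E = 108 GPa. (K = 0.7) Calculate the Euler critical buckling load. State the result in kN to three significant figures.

I = a⁴/12 = 42.9⁴/12 = 2.823×10^5 mm⁴
I = 2.823×10^5 mm⁴ = 2.823×10^-7 m⁴
Effective length L_e = K·L = 0.7 × 6.43 = 4.501 m
P_cr = π²EI / L_e² = π² × 108×10⁹ × 2.823×10^-7 / 4.501² = 1.485×10^4 N

P_cr ≈ 14.9 kN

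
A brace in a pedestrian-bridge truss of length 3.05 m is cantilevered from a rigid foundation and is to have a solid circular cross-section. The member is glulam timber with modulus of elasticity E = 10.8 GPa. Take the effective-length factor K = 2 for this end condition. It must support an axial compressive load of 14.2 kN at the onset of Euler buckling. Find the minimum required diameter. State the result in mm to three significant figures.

L_e = K·L = 2 × 3.05 = 6.100 m
Required I = P_cr·L_e²/(π²E) = 1.420×10^4 × 6.100² / (π² × 1.08×10^10) = 4.957×10^-6 m⁴
I_req = 4.957×10^6 mm⁴
Solid circle: I = πd⁴/64  ⇒  d = (64I/π)^(1/4) = (64×4.957×10^6/π)^(1/4) = 100 mm

d ≈ 100 mm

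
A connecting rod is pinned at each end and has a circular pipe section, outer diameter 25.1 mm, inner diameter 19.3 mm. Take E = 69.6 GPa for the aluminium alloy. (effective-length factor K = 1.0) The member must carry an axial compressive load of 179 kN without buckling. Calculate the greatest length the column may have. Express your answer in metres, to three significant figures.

d_o = 25.1 mm, d_i = 19.3 mm
I = π(d_o⁴ − d_i⁴)/64 = π(25.1⁴ − 19.30⁴)/64 = 1.267×10^4 mm⁴
I = 1.267×10^-8 m⁴
At the buckling limit P_cr = P = 1.790×10^5 N
From P_cr = π²EI/(K·L)²:  L = (1/K)·√(π²EI/P_cr) = (1/1)·√(π²×6.96×10^10×1.267×10^-8/1.790×10^5)
L = 0.221 m

L_max ≈ 0.221 m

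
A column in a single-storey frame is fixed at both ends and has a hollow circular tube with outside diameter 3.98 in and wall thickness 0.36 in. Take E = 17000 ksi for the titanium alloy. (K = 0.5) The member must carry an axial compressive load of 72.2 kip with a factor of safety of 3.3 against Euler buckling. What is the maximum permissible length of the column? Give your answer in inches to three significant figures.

Inner diameter d_i = 3.98 − 2×0.36 = 3.260 in
I = π(d_o⁴ − d_i⁴)/64 = π(3.98⁴ − 3.260⁴)/64 = 6.773 in⁴
Required critical load P_cr = n·P = 3.3 × 72.2 = 238.3 kip = 2.383×10^5 lb
From P_cr = π²EI/(K·L)²:  L = (1/K)·√(π²EI/P_cr) = (1/0.5)·√(π²×1.70×10^7×6.773/2.383×10^5)
L = 138 in

L_max ≈ 138 in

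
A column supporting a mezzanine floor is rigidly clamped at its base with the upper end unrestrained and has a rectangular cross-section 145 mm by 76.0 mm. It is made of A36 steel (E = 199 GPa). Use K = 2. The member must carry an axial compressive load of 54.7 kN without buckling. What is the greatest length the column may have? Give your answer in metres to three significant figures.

L_max ≈ 6.90 m

Buckling occurs about the weak axis: I_min = h·b³/12 with b = 76.0 mm (the shorter side).
I_min = 145×76.0³/12 = 5.304×10^6 mm⁴
I = 5.304×10^-6 m⁴
At the buckling limit P_cr = P = 5.470×10^4 N
From P_cr = π²EI/(K·L)²:  L = (1/K)·√(π²EI/P_cr) = (1/2)·√(π²×1.99×10^11×5.304×10^-6/5.470×10^4)
L = 6.90 m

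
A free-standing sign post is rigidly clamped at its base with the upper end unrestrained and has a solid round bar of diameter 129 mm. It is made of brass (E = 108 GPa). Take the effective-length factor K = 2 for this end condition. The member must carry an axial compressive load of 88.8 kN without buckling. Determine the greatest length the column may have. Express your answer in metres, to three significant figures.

I = πd⁴/64 = π×129⁴/64 = 1.359×10^7 mm⁴
I = 1.359×10^-5 m⁴
At the buckling limit P_cr = P = 8.880×10^4 N
From P_cr = π²EI/(K·L)²:  L = (1/K)·√(π²EI/P_cr) = (1/2)·√(π²×1.08×10^11×1.359×10^-5/8.880×10^4)
L = 6.39 m

L_max ≈ 6.39 m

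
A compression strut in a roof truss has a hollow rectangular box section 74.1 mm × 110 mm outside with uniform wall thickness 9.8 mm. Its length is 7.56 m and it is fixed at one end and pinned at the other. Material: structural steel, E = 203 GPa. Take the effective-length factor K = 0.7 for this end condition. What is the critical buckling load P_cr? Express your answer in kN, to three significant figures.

P_cr ≈ 180 kN

Inner dimensions: h_i = 110 − 2×9.8 = 90.40 mm, b_i = 74.1 − 2×9.8 = 54.50 mm
Weak-axis I_min = (h_o·b_o³ − h_i·b_i³)/12 with b_o = 74.1, b_i = 54.50 mm (shorter outer/inner sides).
I_min = (110×74.1³ − 90.40×54.50³)/12 = 2.510×10^6 mm⁴
I = 2.510×10^6 mm⁴ = 2.510×10^-6 m⁴
Effective length L_e = K·L = 0.7 × 7.56 = 5.292 m
P_cr = π²EI / L_e² = π² × 203×10⁹ × 2.510×10^-6 / 5.292² = 1.796×10^5 N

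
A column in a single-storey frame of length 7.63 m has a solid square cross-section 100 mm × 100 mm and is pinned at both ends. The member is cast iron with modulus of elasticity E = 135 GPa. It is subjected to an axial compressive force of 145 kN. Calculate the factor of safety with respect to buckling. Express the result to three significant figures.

n ≈ 1.32

I = a⁴/12 = 100⁴/12 = 8.333×10^6 mm⁴
I = 8.333×10^6 mm⁴ = 8.333×10^-6 m⁴
Effective length L_e = K·L = 1 × 7.63 = 7.630 m
P_cr = π²EI / L_e² = π² × 135×10⁹ × 8.333×10^-6 / 7.630² = 1.907×10^5 N
Factor of safety n = P_cr / P = 190.72 / 145 = 1.32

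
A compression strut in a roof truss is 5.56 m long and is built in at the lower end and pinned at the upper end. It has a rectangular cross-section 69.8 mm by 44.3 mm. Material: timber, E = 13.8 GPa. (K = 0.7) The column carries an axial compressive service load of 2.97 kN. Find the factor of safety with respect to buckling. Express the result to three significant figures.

n ≈ 1.53

Buckling occurs about the weak axis: I_min = h·b³/12 with b = 44.3 mm (the shorter side).
I_min = 69.8×44.3³/12 = 5.057×10^5 mm⁴
I = 5.057×10^5 mm⁴ = 5.057×10^-7 m⁴
Effective length L_e = K·L = 0.7 × 5.56 = 3.892 m
P_cr = π²EI / L_e² = π² × 13.8×10⁹ × 5.057×10^-7 / 3.892² = 4.547×10^3 N
Factor of safety n = P_cr / P = 4.5469 / 2.97 = 1.53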